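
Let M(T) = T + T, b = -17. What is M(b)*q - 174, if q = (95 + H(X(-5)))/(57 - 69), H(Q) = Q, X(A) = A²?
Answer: 166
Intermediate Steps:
M(T) = 2*T
q = -10 (q = (95 + (-5)²)/(57 - 69) = (95 + 25)/(-12) = 120*(-1/12) = -10)
M(b)*q - 174 = (2*(-17))*(-10) - 174 = -34*(-10) - 174 = 340 - 174 = 166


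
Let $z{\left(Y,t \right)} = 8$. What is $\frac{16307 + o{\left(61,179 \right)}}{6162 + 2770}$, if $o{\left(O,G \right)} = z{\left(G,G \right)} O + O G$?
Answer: $\frac{13857}{4466} \approx 3.1028$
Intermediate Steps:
$o{\left(O,G \right)} = 8 O + G O$ ($o{\left(O,G \right)} = 8 O + O G = 8 O + G O$)
$\frac{16307 + o{\left(61,179 \right)}}{6162 + 2770} = \frac{16307 + 61 \left(8 + 179\right)}{6162 + 2770} = \frac{16307 + 61 \cdot 187}{8932} = \left(16307 + 11407\right) \frac{1}{8932} = 27714 \cdot \frac{1}{8932} = \frac{13857}{4466}$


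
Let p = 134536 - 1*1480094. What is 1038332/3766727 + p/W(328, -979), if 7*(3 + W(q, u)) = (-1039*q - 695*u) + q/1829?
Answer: -32122578955171463/1169783617741896 ≈ -27.460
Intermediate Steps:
W(q, u) = -3 - 1900330*q/12803 - 695*u/7 (W(q, u) = -3 + ((-1039*q - 695*u) + q/1829)/7 = -3 + (-695*u - 1900330*q/1829)/7 = -3 + (-1900330*q/12803 - 695*u/7) = -3 - 1900330*q/12803 - 695*u/7)
p = -1345558 (p = 134536 - 1480094 = -1345558)
1038332/3766727 + p/W(328, -979) = 1038332/3766727 - 1345558/(-3 - 1900330/12803*328 - 695/7*(-979)) = 1038332*(1/3766727) - 1345558/(-3 - 623308240/12803 + 680405/7) = 1038332/3766727 - 1345558/621114096/12803 = 1038332/3766727 - 1345558*12803/621114096 = 1038332/3766727 - 8613589537/310557048 = -32122578955171463/1169783617741896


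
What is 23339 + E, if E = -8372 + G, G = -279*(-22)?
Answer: 21105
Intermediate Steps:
G = 6138
E = -2234 (E = -8372 + 6138 = -2234)
23339 + E = 23339 - 2234 = 21105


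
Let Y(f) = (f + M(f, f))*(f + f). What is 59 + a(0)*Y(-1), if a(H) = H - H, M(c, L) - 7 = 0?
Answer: 59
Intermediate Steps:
M(c, L) = 7 (M(c, L) = 7 + 0 = 7)
a(H) = 0
Y(f) = 2*f*(7 + f) (Y(f) = (f + 7)*(f + f) = (7 + f)*(2*f) = 2*f*(7 + f))
59 + a(0)*Y(-1) = 59 + 0*(2*(-1)*(7 - 1)) = 59 + 0*(2*(-1)*6) = 59 + 0*(-12) = 59 + 0 = 59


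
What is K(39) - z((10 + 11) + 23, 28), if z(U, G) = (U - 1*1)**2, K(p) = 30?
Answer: -1819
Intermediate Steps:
z(U, G) = (-1 + U)**2 (z(U, G) = (U - 1)**2 = (-1 + U)**2)
K(39) - z((10 + 11) + 23, 28) = 30 - (-1 + ((10 + 11) + 23))**2 = 30 - (-1 + (21 + 23))**2 = 30 - (-1 + 44)**2 = 30 - 1*43**2 = 30 - 1*1849 = 30 - 1849 = -1819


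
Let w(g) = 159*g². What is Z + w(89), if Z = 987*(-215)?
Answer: 1047234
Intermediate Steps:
Z = -212205
Z + w(89) = -212205 + 159*89² = -212205 + 159*7921 = -212205 + 1259439 = 1047234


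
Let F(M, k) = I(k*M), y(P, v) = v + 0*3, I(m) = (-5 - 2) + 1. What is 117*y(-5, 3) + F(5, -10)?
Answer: 345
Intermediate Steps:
I(m) = -6 (I(m) = -7 + 1 = -6)
y(P, v) = v (y(P, v) = v + 0 = v)
F(M, k) = -6
117*y(-5, 3) + F(5, -10) = 117*3 - 6 = 351 - 6 = 345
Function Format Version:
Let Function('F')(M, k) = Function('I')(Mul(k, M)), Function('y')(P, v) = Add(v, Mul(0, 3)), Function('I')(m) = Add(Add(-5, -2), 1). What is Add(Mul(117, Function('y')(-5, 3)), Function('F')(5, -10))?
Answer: 345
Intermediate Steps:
Function('I')(m) = -6 (Function('I')(m) = Add(-7, 1) = -6)
Function('y')(P, v) = v (Function('y')(P, v) = Add(v, 0) = v)
Function('F')(M, k) = -6
Add(Mul(117, Function('y')(-5, 3)), Function('F')(5, -10)) = Add(Mul(117, 3), -6) = Add(351, -6) = 345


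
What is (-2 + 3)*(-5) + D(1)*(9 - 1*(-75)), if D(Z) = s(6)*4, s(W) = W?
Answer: 2011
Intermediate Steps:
D(Z) = 24 (D(Z) = 6*4 = 24)
(-2 + 3)*(-5) + D(1)*(9 - 1*(-75)) = (-2 + 3)*(-5) + 24*(9 - 1*(-75)) = 1*(-5) + 24*(9 + 75) = -5 + 24*84 = -5 + 2016 = 2011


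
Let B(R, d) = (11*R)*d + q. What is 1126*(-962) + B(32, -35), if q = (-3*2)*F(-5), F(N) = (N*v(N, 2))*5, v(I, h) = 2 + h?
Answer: -1094932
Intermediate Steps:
F(N) = 20*N (F(N) = (N*(2 + 2))*5 = (N*4)*5 = (4*N)*5 = 20*N)
q = 600 (q = (-3*2)*(20*(-5)) = -6*(-100) = 600)
B(R, d) = 600 + 11*R*d (B(R, d) = (11*R)*d + 600 = 11*R*d + 600 = 600 + 11*R*d)
1126*(-962) + B(32, -35) = 1126*(-962) + (600 + 11*32*(-35)) = -1083212 + (600 - 12320) = -1083212 - 11720 = -1094932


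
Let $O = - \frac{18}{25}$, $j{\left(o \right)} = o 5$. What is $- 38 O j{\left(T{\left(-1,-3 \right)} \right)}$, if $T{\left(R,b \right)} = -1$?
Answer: $- \frac{684}{5} \approx -136.8$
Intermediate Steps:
$j{\left(o \right)} = 5 o$
$O = - \frac{18}{25}$ ($O = \left(-18\right) \frac{1}{25} = - \frac{18}{25} \approx -0.72$)
$- 38 O j{\left(T{\left(-1,-3 \right)} \right)} = \left(-38\right) \left(- \frac{18}{25}\right) 5 \left(-1\right) = \frac{684}{25} \left(-5\right) = - \frac{684}{5}$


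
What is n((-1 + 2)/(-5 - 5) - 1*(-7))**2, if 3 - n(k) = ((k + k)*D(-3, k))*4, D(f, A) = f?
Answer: 710649/25 ≈ 28426.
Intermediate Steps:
n(k) = 3 + 24*k (n(k) = 3 - (k + k)*(-3)*4 = 3 - (2*k)*(-3)*4 = 3 - (-6*k)*4 = 3 - (-24)*k = 3 + 24*k)
n((-1 + 2)/(-5 - 5) - 1*(-7))**2 = (3 + 24*((-1 + 2)/(-5 - 5) - 1*(-7)))**2 = (3 + 24*(1/(-10) + 7))**2 = (3 + 24*(1*(-1/10) + 7))**2 = (3 + 24*(-1/10 + 7))**2 = (3 + 24*(69/10))**2 = (3 + 828/5)**2 = (843/5)**2 = 710649/25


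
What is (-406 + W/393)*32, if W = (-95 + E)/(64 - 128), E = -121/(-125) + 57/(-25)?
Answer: -425483987/32750 ≈ -12992.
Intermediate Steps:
E = -164/125 (E = -121*(-1/125) + 57*(-1/25) = 121/125 - 57/25 = -164/125 ≈ -1.3120)
W = 12039/8000 (W = (-95 - 164/125)/(64 - 128) = -12039/125/(-64) = -12039/125*(-1/64) = 12039/8000 ≈ 1.5049)
(-406 + W/393)*32 = (-406 + (12039/8000)/393)*32 = (-406 + (12039/8000)*(1/393))*32 = (-406 + 4013/1048000)*32 = -425483987/1048000*32 = -425483987/32750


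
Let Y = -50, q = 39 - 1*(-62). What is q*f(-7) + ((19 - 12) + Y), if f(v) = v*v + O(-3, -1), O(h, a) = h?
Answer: 4603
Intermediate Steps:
q = 101 (q = 39 + 62 = 101)
f(v) = -3 + v² (f(v) = v*v - 3 = v² - 3 = -3 + v²)
q*f(-7) + ((19 - 12) + Y) = 101*(-3 + (-7)²) + ((19 - 12) - 50) = 101*(-3 + 49) + (7 - 50) = 101*46 - 43 = 4646 - 43 = 4603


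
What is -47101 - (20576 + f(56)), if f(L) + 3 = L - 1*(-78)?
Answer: -67808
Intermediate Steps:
f(L) = 75 + L (f(L) = -3 + (L - 1*(-78)) = -3 + (L + 78) = -3 + (78 + L) = 75 + L)
-47101 - (20576 + f(56)) = -47101 - (20576 + (75 + 56)) = -47101 - (20576 + 131) = -47101 - 1*20707 = -47101 - 20707 = -67808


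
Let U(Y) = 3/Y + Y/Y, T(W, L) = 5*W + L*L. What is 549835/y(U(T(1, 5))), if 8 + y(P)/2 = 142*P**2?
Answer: 13745875/8191 ≈ 1678.2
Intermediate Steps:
T(W, L) = L**2 + 5*W (T(W, L) = 5*W + L**2 = L**2 + 5*W)
U(Y) = 1 + 3/Y (U(Y) = 3/Y + 1 = 1 + 3/Y)
y(P) = -16 + 284*P**2 (y(P) = -16 + 2*(142*P**2) = -16 + 284*P**2)
549835/y(U(T(1, 5))) = 549835/(-16 + 284*((3 + (5**2 + 5*1))/(5**2 + 5*1))**2) = 549835/(-16 + 284*((3 + (25 + 5))/(25 + 5))**2) = 549835/(-16 + 284*((3 + 30)/30)**2) = 549835/(-16 + 284*((1/30)*33)**2) = 549835/(-16 + 284*(11/10)**2) = 549835/(-16 + 284*(121/100)) = 549835/(-16 + 8591/25) = 549835/(8191/25) = 549835*(25/8191) = 13745875/8191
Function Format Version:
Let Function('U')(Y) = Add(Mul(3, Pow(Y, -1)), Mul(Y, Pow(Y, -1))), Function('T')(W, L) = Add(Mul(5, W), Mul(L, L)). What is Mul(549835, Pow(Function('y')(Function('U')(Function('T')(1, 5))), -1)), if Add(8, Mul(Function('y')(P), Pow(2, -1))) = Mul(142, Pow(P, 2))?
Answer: Rational(13745875, 8191) ≈ 1678.2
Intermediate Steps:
Function('T')(W, L) = Add(Pow(L, 2), Mul(5, W)) (Function('T')(W, L) = Add(Mul(5, W), Pow(L, 2)) = Add(Pow(L, 2), Mul(5, W)))
Function('U')(Y) = Add(1, Mul(3, Pow(Y, -1))) (Function('U')(Y) = Add(Mul(3, Pow(Y, -1)), 1) = Add(1, Mul(3, Pow(Y, -1))))
Function('y')(P) = Add(-16, Mul(284, Pow(P, 2))) (Function('y')(P) = Add(-16, Mul(2, Mul(142, Pow(P, 2)))) = Add(-16, Mul(284, Pow(P, 2))))
Mul(549835, Pow(Function('y')(Function('U')(Function('T')(1, 5))), -1)) = Mul(549835, Pow(Add(-16, Mul(284, Pow(Mul(Pow(Add(Pow(5, 2), Mul(5, 1)), -1), Add(3, Add(Pow(5, 2), Mul(5, 1)))), 2))), -1)) = Mul(549835, Pow(Add(-16, Mul(284, Pow(Mul(Pow(Add(25, 5), -1), Add(3, Add(25, 5))), 2))), -1)) = Mul(549835, Pow(Add(-16, Mul(284, Pow(Mul(Pow(30, -1), Add(3, 30)), 2))), -1)) = Mul(549835, Pow(Add(-16, Mul(284, Pow(Mul(Rational(1, 30), 33), 2))), -1)) = Mul(549835, Pow(Add(-16, Mul(284, Pow(Rational(11, 10), 2))), -1)) = Mul(549835, Pow(Add(-16, Mul(284, Rational(121, 100))), -1)) = Mul(549835, Pow(Add(-16, Rational(8591, 25)), -1)) = Mul(549835, Pow(Rational(8191, 25), -1)) = Mul(549835, Rational(25, 8191)) = Rational(13745875, 8191)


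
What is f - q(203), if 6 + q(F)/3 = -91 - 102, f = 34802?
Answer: 35399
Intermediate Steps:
q(F) = -597 (q(F) = -18 + 3*(-91 - 102) = -18 + 3*(-193) = -18 - 579 = -597)
f - q(203) = 34802 - 1*(-597) = 34802 + 597 = 35399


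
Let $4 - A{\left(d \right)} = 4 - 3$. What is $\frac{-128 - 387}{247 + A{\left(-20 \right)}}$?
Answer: $- \frac{103}{50} \approx -2.06$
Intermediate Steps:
$A{\left(d \right)} = 3$ ($A{\left(d \right)} = 4 - \left(4 - 3\right) = 4 - 1 = 3$)
$\frac{-128 - 387}{247 + A{\left(-20 \right)}} = \frac{-128 - 387}{247 + 3} = - \frac{515}{250} = \left(-515\right) \frac{1}{250} = - \frac{103}{50}$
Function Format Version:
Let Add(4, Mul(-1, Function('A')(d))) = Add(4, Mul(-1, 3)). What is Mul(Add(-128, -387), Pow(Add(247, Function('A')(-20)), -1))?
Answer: Rational(-103, 50) ≈ -2.0600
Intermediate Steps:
Function('A')(d) = 3 (Function('A')(d) = Add(4, Mul(-1, Add(4, Mul(-1, 3)))) = Add(4, Mul(-1, Add(4, -3))) = Add(4, Mul(-1, 1)) = Add(4, -1) = 3)
Mul(Add(-128, -387), Pow(Add(247, Function('A')(-20)), -1)) = Mul(Add(-128, -387), Pow(Add(247, 3), -1)) = Mul(-515, Pow(250, -1)) = Mul(-515, Rational(1, 250)) = Rational(-103, 50)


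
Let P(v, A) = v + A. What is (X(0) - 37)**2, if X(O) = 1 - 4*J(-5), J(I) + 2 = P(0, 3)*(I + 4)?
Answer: 256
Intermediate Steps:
P(v, A) = A + v
J(I) = 10 + 3*I (J(I) = -2 + (3 + 0)*(I + 4) = -2 + 3*(4 + I) = -2 + (12 + 3*I) = 10 + 3*I)
X(O) = 21 (X(O) = 1 - 4*(10 + 3*(-5)) = 1 - 4*(10 - 15) = 1 - 4*(-5) = 1 + 20 = 21)
(X(0) - 37)**2 = (21 - 37)**2 = (-16)**2 = 256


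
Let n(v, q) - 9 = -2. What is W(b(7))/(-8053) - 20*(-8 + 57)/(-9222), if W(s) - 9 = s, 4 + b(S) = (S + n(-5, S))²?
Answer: 3019159/37132383 ≈ 0.081308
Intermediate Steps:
n(v, q) = 7 (n(v, q) = 9 - 2 = 7)
b(S) = -4 + (7 + S)² (b(S) = -4 + (S + 7)² = -4 + (7 + S)²)
W(s) = 9 + s
W(b(7))/(-8053) - 20*(-8 + 57)/(-9222) = (9 + (-4 + (7 + 7)²))/(-8053) - 20*(-8 + 57)/(-9222) = (9 + (-4 + 14²))*(-1/8053) - 20*49*(-1/9222) = (9 + (-4 + 196))*(-1/8053) - 980*(-1/9222) = (9 + 192)*(-1/8053) + 490/4611 = 201*(-1/8053) + 490/4611 = -201/8053 + 490/4611 = 3019159/37132383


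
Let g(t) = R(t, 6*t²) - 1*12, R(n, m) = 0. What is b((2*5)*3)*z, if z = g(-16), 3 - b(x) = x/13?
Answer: -108/13 ≈ -8.3077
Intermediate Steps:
g(t) = -12 (g(t) = 0 - 1*12 = 0 - 12 = -12)
b(x) = 3 - x/13
z = -12
b((2*5)*3)*z = (3 - 2*5*3/13)*(-12) = (3 - 10*3/13)*(-12) = (3 - 1/13*30)*(-12) = (3 - 30/13)*(-12) = (9/13)*(-12) = -108/13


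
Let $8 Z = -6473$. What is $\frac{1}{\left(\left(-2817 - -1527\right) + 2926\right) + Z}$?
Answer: $\frac{8}{6615} \approx 0.0012094$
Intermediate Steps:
$Z = - \frac{6473}{8}$ ($Z = \frac{1}{8} \left(-6473\right) = - \frac{6473}{8} \approx -809.13$)
$\frac{1}{\left(\left(-2817 - -1527\right) + 2926\right) + Z} = \frac{1}{\left(\left(-2817 - -1527\right) + 2926\right) - \frac{6473}{8}} = \frac{1}{\left(\left(-2817 + 1527\right) + 2926\right) - \frac{6473}{8}} = \frac{1}{\left(-1290 + 2926\right) - \frac{6473}{8}} = \frac{1}{1636 - \frac{6473}{8}} = \frac{1}{\frac{6615}{8}} = \frac{8}{6615}$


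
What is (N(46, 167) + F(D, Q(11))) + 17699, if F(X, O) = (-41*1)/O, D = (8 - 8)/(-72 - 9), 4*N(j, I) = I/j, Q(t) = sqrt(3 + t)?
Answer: 3256783/184 - 41*sqrt(14)/14 ≈ 17689.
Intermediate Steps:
N(j, I) = I/(4*j) (N(j, I) = (I/j)/4 = I/(4*j))
D = 0 (D = 0/(-81) = 0*(-1/81) = 0)
F(X, O) = -41/O
(N(46, 167) + F(D, Q(11))) + 17699 = ((1/4)*167/46 - 41/sqrt(3 + 11)) + 17699 = ((1/4)*167*(1/46) - 41*sqrt(14)/14) + 17699 = (167/184 - 41*sqrt(14)/14) + 17699 = 3256783/184 - 41*sqrt(14)/14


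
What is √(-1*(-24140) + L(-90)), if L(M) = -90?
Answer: 5*√962 ≈ 155.08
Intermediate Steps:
√(-1*(-24140) + L(-90)) = √(-1*(-24140) - 90) = √(24140 - 90) = √24050 = 5*√962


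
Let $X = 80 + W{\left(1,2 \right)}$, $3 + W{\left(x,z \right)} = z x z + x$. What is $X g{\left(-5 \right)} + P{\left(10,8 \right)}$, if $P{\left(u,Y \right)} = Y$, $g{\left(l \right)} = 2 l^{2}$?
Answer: $4108$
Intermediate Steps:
$W{\left(x,z \right)} = -3 + x + x z^{2}$ ($W{\left(x,z \right)} = -3 + \left(z x z + x\right) = -3 + \left(x z z + x\right) = -3 + \left(x z^{2} + x\right) = -3 + \left(x + x z^{2}\right) = -3 + x + x z^{2}$)
$X = 82$ ($X = 80 + \left(-3 + 1 + 1 \cdot 2^{2}\right) = 80 + \left(-3 + 1 + 1 \cdot 4\right) = 80 + \left(-3 + 1 + 4\right) = 80 + 2 = 82$)
$X g{\left(-5 \right)} + P{\left(10,8 \right)} = 82 \cdot 2 \left(-5\right)^{2} + 8 = 82 \cdot 2 \cdot 25 + 8 = 82 \cdot 50 + 8 = 4100 + 8 = 4108$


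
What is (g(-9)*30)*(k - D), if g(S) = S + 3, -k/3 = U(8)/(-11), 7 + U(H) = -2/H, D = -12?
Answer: -19845/11 ≈ -1804.1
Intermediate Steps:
U(H) = -7 - 2/H
k = -87/44 (k = -3*(-7 - 2/8)/(-11) = -3*(-7 - 2*⅛)*(-1)/11 = -3*(-7 - ¼)*(-1)/11 = -(-87)*(-1)/(4*11) = -3*29/44 = -87/44 ≈ -1.9773)
g(S) = 3 + S
(g(-9)*30)*(k - D) = ((3 - 9)*30)*(-87/44 - 1*(-12)) = (-6*30)*(-87/44 + 12) = -180*441/44 = -19845/11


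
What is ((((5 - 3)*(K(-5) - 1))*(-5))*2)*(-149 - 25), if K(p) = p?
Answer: -20880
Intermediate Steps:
((((5 - 3)*(K(-5) - 1))*(-5))*2)*(-149 - 25) = ((((5 - 3)*(-5 - 1))*(-5))*2)*(-149 - 25) = (((2*(-6))*(-5))*2)*(-174) = (-12*(-5)*2)*(-174) = (60*2)*(-174) = 120*(-174) = -20880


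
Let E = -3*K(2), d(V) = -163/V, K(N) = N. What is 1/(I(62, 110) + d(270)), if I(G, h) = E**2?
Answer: 270/9557 ≈ 0.028252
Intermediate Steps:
E = -6 (E = -3*2 = -6)
I(G, h) = 36 (I(G, h) = (-6)**2 = 36)
1/(I(62, 110) + d(270)) = 1/(36 - 163/270) = 1/(9557/270) = 270/9557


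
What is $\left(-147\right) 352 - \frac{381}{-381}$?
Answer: $-51743$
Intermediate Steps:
$\left(-147\right) 352 - \frac{381}{-381} = -51744 - -1 = -51744 + 1 = -51743$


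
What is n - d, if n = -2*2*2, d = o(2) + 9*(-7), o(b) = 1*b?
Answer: 53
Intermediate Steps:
o(b) = b
d = -61 (d = 2 + 9*(-7) = 2 - 63 = -61)
n = -8 (n = -4*2 = -8)
n - d = -8 - 1*(-61) = -8 + 61 = 53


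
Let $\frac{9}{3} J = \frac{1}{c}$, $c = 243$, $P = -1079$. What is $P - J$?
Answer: $- \frac{786592}{729} \approx -1079.0$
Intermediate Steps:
$J = \frac{1}{729}$ ($J = \frac{1}{3 \cdot 243} = \frac{1}{3} \cdot \frac{1}{243} = \frac{1}{729} \approx 0.0013717$)
$P - J = -1079 - \frac{1}{729} = - \frac{786592}{729}$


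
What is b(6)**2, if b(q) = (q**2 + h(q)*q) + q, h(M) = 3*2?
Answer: 6084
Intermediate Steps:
h(M) = 6
b(q) = q**2 + 7*q (b(q) = (q**2 + 6*q) + q = q**2 + 7*q)
b(6)**2 = (6*(7 + 6))**2 = (6*13)**2 = 78**2 = 6084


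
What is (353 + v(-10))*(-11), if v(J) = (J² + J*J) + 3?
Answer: -6116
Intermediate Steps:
v(J) = 3 + 2*J² (v(J) = (J² + J²) + 3 = 2*J² + 3 = 3 + 2*J²)
(353 + v(-10))*(-11) = (353 + (3 + 2*(-10)²))*(-11) = (353 + (3 + 2*100))*(-11) = (353 + (3 + 200))*(-11) = (353 + 203)*(-11) = 556*(-11) = -6116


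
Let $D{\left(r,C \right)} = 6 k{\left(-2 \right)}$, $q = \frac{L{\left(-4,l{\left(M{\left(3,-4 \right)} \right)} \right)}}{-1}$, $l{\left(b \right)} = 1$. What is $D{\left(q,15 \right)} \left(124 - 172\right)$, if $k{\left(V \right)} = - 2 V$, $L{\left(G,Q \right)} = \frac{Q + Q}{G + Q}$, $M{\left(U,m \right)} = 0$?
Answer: $-1152$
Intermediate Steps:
$L{\left(G,Q \right)} = \frac{2 Q}{G + Q}$
$q = \frac{2}{3}$ ($q = \frac{2 \cdot 1 \frac{1}{-4 + 1}}{-1} = 2 \cdot 1 \frac{1}{-3} \left(-1\right) = 2 \cdot 1 \left(- \frac{1}{3}\right) \left(-1\right) = \left(- \frac{2}{3}\right) \left(-1\right) = \frac{2}{3} \approx 0.66667$)
$D{\left(r,C \right)} = 24$ ($D{\left(r,C \right)} = 6 \left(\left(-2\right) \left(-2\right)\right) = 6 \cdot 4 = 24$)
$D{\left(q,15 \right)} \left(124 - 172\right) = 24 \left(124 - 172\right) = 24 \left(-48\right) = -1152$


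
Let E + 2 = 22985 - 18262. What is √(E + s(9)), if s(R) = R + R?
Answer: √4739 ≈ 68.840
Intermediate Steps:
s(R) = 2*R
E = 4721 (E = -2 + (22985 - 18262) = -2 + 4723 = 4721)
√(E + s(9)) = √(4721 + 2*9) = √(4721 + 18) = √4739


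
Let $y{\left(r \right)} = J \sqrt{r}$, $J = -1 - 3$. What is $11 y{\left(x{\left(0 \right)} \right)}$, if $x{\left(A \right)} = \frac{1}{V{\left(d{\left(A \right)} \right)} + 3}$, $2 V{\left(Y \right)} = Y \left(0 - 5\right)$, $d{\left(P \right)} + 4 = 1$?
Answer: $- \frac{44 \sqrt{42}}{21} \approx -13.579$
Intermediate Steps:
$d{\left(P \right)} = -3$ ($d{\left(P \right)} = -4 + 1 = -3$)
$V{\left(Y \right)} = - \frac{5 Y}{2}$ ($V{\left(Y \right)} = \frac{Y \left(0 - 5\right)}{2} = \frac{Y \left(-5\right)}{2} = \frac{\left(-5\right) Y}{2} = - \frac{5 Y}{2}$)
$x{\left(A \right)} = \frac{2}{21}$ ($x{\left(A \right)} = \frac{1}{\left(- \frac{5}{2}\right) \left(-3\right) + 3} = \frac{1}{\frac{15}{2} + 3} = \frac{1}{\frac{21}{2}} = \frac{2}{21}$)
$J = -4$
$y{\left(r \right)} = - 4 \sqrt{r}$
$11 y{\left(x{\left(0 \right)} \right)} = 11 \left(- 4 \sqrt{\frac{2}{21}}\right) = 11 \left(- 4 \frac{\sqrt{42}}{21}\right) = 11 \left(- \frac{4 \sqrt{42}}{21}\right) = - \frac{44 \sqrt{42}}{21}$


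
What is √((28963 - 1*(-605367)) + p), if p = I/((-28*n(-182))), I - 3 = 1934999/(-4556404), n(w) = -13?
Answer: √109054223499676771952363/414632764 ≈ 796.45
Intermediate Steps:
I = 11734213/4556404 (I = 3 + 1934999/(-4556404) = 3 + 1934999*(-1/4556404) = 3 - 1934999/4556404 = 11734213/4556404 ≈ 2.5753)
p = 11734213/1658531056 (p = 11734213/(4556404*((-28*(-13)))) = (11734213/4556404)/364 = (11734213/4556404)*(1/364) = 11734213/1658531056 ≈ 0.0070751)
√((28963 - 1*(-605367)) + p) = √((28963 - 1*(-605367)) + 11734213/1658531056) = √((28963 + 605367) + 11734213/1658531056) = √(634330 + 11734213/1658531056) = √(1052056016486693/1658531056) = √109054223499676771952363/414632764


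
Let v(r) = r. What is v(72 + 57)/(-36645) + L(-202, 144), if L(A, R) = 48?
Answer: 586277/12215 ≈ 47.996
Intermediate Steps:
v(72 + 57)/(-36645) + L(-202, 144) = (72 + 57)/(-36645) + 48 = 129*(-1/36645) + 48 = -43/12215 + 48 = 586277/12215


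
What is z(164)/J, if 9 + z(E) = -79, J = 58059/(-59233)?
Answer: 5212504/58059 ≈ 89.779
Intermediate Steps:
J = -58059/59233 (J = 58059*(-1/59233) = -58059/59233 ≈ -0.98018)
z(E) = -88 (z(E) = -9 - 79 = -88)
z(164)/J = -88/(-58059/59233) = -88*(-59233/58059) = 5212504/58059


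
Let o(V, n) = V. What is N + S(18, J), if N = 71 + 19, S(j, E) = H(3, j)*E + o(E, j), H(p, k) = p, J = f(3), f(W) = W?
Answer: 102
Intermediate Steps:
J = 3
S(j, E) = 4*E (S(j, E) = 3*E + E = 4*E)
N = 90
N + S(18, J) = 90 + 4*3 = 90 + 12 = 102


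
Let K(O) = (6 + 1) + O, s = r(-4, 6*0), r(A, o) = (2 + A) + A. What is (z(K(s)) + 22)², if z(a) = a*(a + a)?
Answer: 576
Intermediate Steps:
r(A, o) = 2 + 2*A
s = -6 (s = 2 + 2*(-4) = 2 - 8 = -6)
K(O) = 7 + O
z(a) = 2*a² (z(a) = a*(2*a) = 2*a²)
(z(K(s)) + 22)² = (2*(7 - 6)² + 22)² = (2*1² + 22)² = (2*1 + 22)² = (2 + 22)² = 24² = 576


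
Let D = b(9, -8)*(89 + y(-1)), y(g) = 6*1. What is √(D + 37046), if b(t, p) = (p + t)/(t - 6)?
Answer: √333699/3 ≈ 192.56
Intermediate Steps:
b(t, p) = (p + t)/(-6 + t)
y(g) = 6
D = 95/3 (D = ((-8 + 9)/(-6 + 9))*(89 + 6) = (1/3)*95 = ((⅓)*1)*95 = (⅓)*95 = 95/3 ≈ 31.667)
√(D + 37046) = √(95/3 + 37046) = √(111233/3) = √333699/3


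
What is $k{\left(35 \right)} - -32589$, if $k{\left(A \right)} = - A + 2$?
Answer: $32556$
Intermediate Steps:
$k{\left(A \right)} = 2 - A$
$k{\left(35 \right)} - -32589 = \left(2 - 35\right) - -32589 = \left(2 - 35\right) + 32589 = -33 + 32589 = 32556$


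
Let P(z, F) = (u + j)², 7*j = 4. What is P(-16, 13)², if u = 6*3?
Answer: 285610000/2401 ≈ 1.1895e+5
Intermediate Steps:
j = 4/7 (j = (⅐)*4 = 4/7 ≈ 0.57143)
u = 18
P(z, F) = 16900/49 (P(z, F) = (18 + 4/7)² = (130/7)² = 16900/49)
P(-16, 13)² = (16900/49)² = 285610000/2401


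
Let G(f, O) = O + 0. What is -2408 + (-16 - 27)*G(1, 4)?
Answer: -2580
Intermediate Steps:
G(f, O) = O
-2408 + (-16 - 27)*G(1, 4) = -2408 + (-16 - 27)*4 = -2408 - 43*4 = -2408 - 172 = -2580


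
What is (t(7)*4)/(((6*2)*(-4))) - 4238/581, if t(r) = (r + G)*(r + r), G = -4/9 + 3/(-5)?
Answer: -1117108/78435 ≈ -14.242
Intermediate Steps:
G = -47/45 (G = -4*1/9 + 3*(-1/5) = -4/9 - 3/5 = -47/45 ≈ -1.0444)
t(r) = 2*r*(-47/45 + r) (t(r) = (r - 47/45)*(r + r) = (-47/45 + r)*(2*r) = 2*r*(-47/45 + r))
(t(7)*4)/(((6*2)*(-4))) - 4238/581 = (((2/45)*7*(-47 + 45*7))*4)/(((6*2)*(-4))) - 4238/581 = (((2/45)*7*(-47 + 315))*4)/((12*(-4))) - 4238*1/581 = (((2/45)*7*268)*4)/(-48) - 4238/581 = ((3752/45)*4)*(-1/48) - 4238/581 = (15008/45)*(-1/48) - 4238/581 = -938/135 - 4238/581 = -1117108/78435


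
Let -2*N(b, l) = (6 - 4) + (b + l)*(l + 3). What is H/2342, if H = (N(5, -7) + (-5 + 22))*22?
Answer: 132/1171 ≈ 0.11272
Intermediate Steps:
N(b, l) = -1 - (3 + l)*(b + l)/2 (N(b, l) = -((6 - 4) + (b + l)*(l + 3))/2 = -(2 + (b + l)*(3 + l))/2 = -(2 + (3 + l)*(b + l))/2 = -1 - (3 + l)*(b + l)/2)
H = 264 (H = ((-1 - 3/2*5 - 3/2*(-7) - 1/2*(-7)**2 - 1/2*5*(-7)) + (-5 + 22))*22 = ((-1 - 15/2 + 21/2 - 1/2*49 + 35/2) + 17)*22 = ((-1 - 15/2 + 21/2 - 49/2 + 35/2) + 17)*22 = (-5 + 17)*22 = 12*22 = 264)
H/2342 = 264/2342 = 264*(1/2342) = 132/1171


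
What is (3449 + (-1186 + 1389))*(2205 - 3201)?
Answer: -3637392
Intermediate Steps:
(3449 + (-1186 + 1389))*(2205 - 3201) = (3449 + 203)*(-996) = 3652*(-996) = -3637392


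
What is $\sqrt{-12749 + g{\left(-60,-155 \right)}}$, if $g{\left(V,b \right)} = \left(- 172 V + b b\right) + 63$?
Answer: $11 \sqrt{179} \approx 147.17$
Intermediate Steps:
$g{\left(V,b \right)} = 63 + b^{2} - 172 V$ ($g{\left(V,b \right)} = \left(- 172 V + b^{2}\right) + 63 = \left(b^{2} - 172 V\right) + 63 = 63 + b^{2} - 172 V$)
$\sqrt{-12749 + g{\left(-60,-155 \right)}} = \sqrt{-12749 + \left(63 + \left(-155\right)^{2} - -10320\right)} = \sqrt{-12749 + \left(63 + 24025 + 10320\right)} = \sqrt{-12749 + 34408} = \sqrt{21659} = 11 \sqrt{179}$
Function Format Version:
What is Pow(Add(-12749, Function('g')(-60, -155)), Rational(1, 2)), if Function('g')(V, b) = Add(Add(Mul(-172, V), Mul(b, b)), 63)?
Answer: Mul(11, Pow(179, Rational(1, 2))) ≈ 147.17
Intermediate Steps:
Function('g')(V, b) = Add(63, Pow(b, 2), Mul(-172, V)) (Function('g')(V, b) = Add(Add(Mul(-172, V), Pow(b, 2)), 63) = Add(Add(Pow(b, 2), Mul(-172, V)), 63) = Add(63, Pow(b, 2), Mul(-172, V)))
Pow(Add(-12749, Function('g')(-60, -155)), Rational(1, 2)) = Pow(Add(-12749, Add(63, Pow(-155, 2), Mul(-172, -60))), Rational(1, 2)) = Pow(Add(-12749, Add(63, 24025, 10320)), Rational(1, 2)) = Pow(Add(-12749, 34408), Rational(1, 2)) = Pow(21659, Rational(1, 2)) = Mul(11, Pow(179, Rational(1, 2)))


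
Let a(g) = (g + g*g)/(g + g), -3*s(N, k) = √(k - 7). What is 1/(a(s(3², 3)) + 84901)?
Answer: 3056454/259497529285 + 12*I/259497529285 ≈ 1.1778e-5 + 4.6243e-11*I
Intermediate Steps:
s(N, k) = -√(-7 + k)/3 (s(N, k) = -√(k - 7)/3 = -√(-7 + k)/3)
a(g) = (g + g²)/(2*g) (a(g) = (g + g²)/((2*g)) = (g + g²)*(1/(2*g)) = (g + g²)/(2*g))
1/(a(s(3², 3)) + 84901) = 1/((½ + (-√(-7 + 3)/3)/2) + 84901) = 1/((½ + (-2*I/3)/2) + 84901) = 1/((½ - I/3) + 84901) = 1/(169803/2 - I/3) = 36*(169803/2 + I/3)/259497529285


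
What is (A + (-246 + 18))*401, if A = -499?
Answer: -291527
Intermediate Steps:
(A + (-246 + 18))*401 = (-499 + (-246 + 18))*401 = (-499 - 228)*401 = -727*401 = -291527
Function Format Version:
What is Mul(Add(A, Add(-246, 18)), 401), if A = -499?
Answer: -291527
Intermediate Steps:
Mul(Add(A, Add(-246, 18)), 401) = Mul(Add(-499, Add(-246, 18)), 401) = Mul(Add(-499, -228), 401) = Mul(-727, 401) = -291527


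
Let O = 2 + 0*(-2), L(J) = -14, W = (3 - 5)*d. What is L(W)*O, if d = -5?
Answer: -28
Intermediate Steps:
W = 10 (W = (3 - 5)*(-5) = -2*(-5) = 10)
O = 2 (O = 2 + 0 = 2)
L(W)*O = -14*2 = -28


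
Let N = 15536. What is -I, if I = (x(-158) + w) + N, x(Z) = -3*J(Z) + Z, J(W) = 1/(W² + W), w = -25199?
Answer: 243619729/24806 ≈ 9821.0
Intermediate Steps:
J(W) = 1/(W + W²)
x(Z) = Z - 3/(Z*(1 + Z)) (x(Z) = -3/(Z*(1 + Z)) + Z = Z - 3/(Z*(1 + Z)))
I = -243619729/24806 (I = ((-158 - 3/(-158*(1 - 158))) - 25199) + 15536 = ((-158 - 3*(-1/158)/(-157)) - 25199) + 15536 = ((-158 - 3*(-1/158)*(-1/157)) - 25199) + 15536 = ((-158 - 3/24806) - 25199) + 15536 = (-3919351/24806 - 25199) + 15536 = -629005745/24806 + 15536 = -243619729/24806 ≈ -9821.0)
-I = -1*(-243619729/24806) = 243619729/24806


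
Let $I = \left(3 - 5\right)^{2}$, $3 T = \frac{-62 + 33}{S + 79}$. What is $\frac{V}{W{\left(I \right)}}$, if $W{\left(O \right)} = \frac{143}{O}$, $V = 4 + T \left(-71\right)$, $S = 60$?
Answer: $\frac{14908}{59631} \approx 0.25$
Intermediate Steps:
$T = - \frac{29}{417}$ ($T = \frac{\left(-62 + 33\right) \frac{1}{60 + 79}}{3} = \frac{\left(-29\right) \frac{1}{139}}{3} = \frac{1}{3} \left(- \frac{29}{139}\right) = - \frac{29}{417} \approx -0.069544$)
$I = 4$ ($I = \left(-2\right)^{2} = 4$)
$V = \frac{3727}{417}$ ($V = 4 - - \frac{2059}{417} = 4 + \frac{2059}{417} = \frac{3727}{417} \approx 8.9377$)
$\frac{V}{W{\left(I \right)}} = \frac{3727}{417 \cdot \frac{143}{4}} = \frac{3727}{417} \cdot \frac{4}{143} = \frac{14908}{59631}$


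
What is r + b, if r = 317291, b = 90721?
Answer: 408012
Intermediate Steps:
r + b = 317291 + 90721 = 408012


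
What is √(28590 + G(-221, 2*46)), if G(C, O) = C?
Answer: √28369 ≈ 168.43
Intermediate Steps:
√(28590 + G(-221, 2*46)) = √(28590 - 221) = √28369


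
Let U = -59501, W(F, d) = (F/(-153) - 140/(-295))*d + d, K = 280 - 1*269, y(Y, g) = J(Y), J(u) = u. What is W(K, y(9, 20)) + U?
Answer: -59666841/1003 ≈ -59488.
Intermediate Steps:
y(Y, g) = Y
K = 11 (K = 280 - 269 = 11)
W(F, d) = d + d*(28/59 - F/153) (W(F, d) = (F*(-1/153) - 140*(-1/295))*d + d = (-F/153 + 28/59)*d + d = (28/59 - F/153)*d + d = d*(28/59 - F/153) + d = d + d*(28/59 - F/153))
W(K, y(9, 20)) + U = (1/9027)*9*(13311 - 59*11) - 59501 = (1/9027)*9*(13311 - 649) - 59501 = (1/9027)*9*12662 - 59501 = 12662/1003 - 59501 = -59666841/1003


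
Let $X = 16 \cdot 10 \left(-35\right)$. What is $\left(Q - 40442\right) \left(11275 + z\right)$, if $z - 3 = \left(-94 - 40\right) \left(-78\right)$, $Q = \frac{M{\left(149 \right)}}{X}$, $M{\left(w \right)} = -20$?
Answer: $- \frac{24606528307}{28} \approx -8.788 \cdot 10^{8}$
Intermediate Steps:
$X = -5600$ ($X = 160 \left(-35\right) = -5600$)
$Q = \frac{1}{280}$ ($Q = - \frac{20}{-5600} = \left(-20\right) \left(- \frac{1}{5600}\right) = \frac{1}{280} \approx 0.0035714$)
$z = 10455$ ($z = 3 + \left(-94 - 40\right) \left(-78\right) = 3 - -10452 = 3 + 10452 = 10455$)
$\left(Q - 40442\right) \left(11275 + z\right) = \left(\frac{1}{280} - 40442\right) \left(11275 + 10455\right) = \left(- \frac{11323759}{280}\right) 21730 = - \frac{24606528307}{28}$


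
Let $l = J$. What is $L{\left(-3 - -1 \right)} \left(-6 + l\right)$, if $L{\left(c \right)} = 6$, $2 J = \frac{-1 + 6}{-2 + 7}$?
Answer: $-33$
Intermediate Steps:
$J = \frac{1}{2}$ ($J = \frac{\left(-1 + 6\right) \frac{1}{-2 + 7}}{2} = \frac{5 \cdot \frac{1}{5}}{2} = \frac{1}{2} \cdot 1 = \frac{1}{2} \approx 0.5$)
$l = \frac{1}{2} \approx 0.5$
$L{\left(-3 - -1 \right)} \left(-6 + l\right) = 6 \left(-6 + \frac{1}{2}\right) = 6 \left(- \frac{11}{2}\right) = -33$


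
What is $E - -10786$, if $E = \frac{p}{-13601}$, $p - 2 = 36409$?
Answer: $\frac{146663975}{13601} \approx 10783.0$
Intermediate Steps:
$p = 36411$ ($p = 2 + 36409 = 36411$)
$E = - \frac{36411}{13601}$ ($E = \frac{36411}{-13601} = 36411 \left(- \frac{1}{13601}\right) = - \frac{36411}{13601} \approx -2.6771$)
$E - -10786 = - \frac{36411}{13601} - -10786 = - \frac{36411}{13601} + 10786 = \frac{146663975}{13601}$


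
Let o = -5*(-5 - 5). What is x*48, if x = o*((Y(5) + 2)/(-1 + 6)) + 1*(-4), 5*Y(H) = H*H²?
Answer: 12768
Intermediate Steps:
Y(H) = H³/5 (Y(H) = (H*H²)/5 = H³/5)
o = 50 (o = -5*(-10) = 50)
x = 266 (x = 50*(((⅕)*5³ + 2)/(-1 + 6)) + 1*(-4) = 50*(((⅕)*125 + 2)/5) - 4 = 50*((25 + 2)*(⅕)) - 4 = 50*(27*(⅕)) - 4 = 50*(27/5) - 4 = 270 - 4 = 266)
x*48 = 266*48 = 12768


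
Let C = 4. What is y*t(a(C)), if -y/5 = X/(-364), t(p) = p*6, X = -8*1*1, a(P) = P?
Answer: -240/91 ≈ -2.6374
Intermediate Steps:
X = -8 (X = -8*1 = -8)
t(p) = 6*p
y = -10/91 (y = -(-40)/(-364) = -(-40)*(-1)/364 = -5*2/91 = -10/91 ≈ -0.10989)
y*t(a(C)) = -60*4/91 = -10/91*24 = -240/91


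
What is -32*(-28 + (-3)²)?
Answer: 608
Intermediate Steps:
-32*(-28 + (-3)²) = -32*(-28 + 9) = -32*(-19) = 608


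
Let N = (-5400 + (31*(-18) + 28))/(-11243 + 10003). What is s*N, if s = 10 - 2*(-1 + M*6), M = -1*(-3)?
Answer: -3558/31 ≈ -114.77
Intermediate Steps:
M = 3
N = 593/124 (N = (-5400 + (-558 + 28))/(-1240) = (-5400 - 530)*(-1/1240) = -5930*(-1/1240) = 593/124 ≈ 4.7823)
s = -24 (s = 10 - 2*(-1 + 3*6) = 10 - 2*(-1 + 18) = 10 - 2*17 = 10 - 34 = -24)
s*N = -24*593/124 = -3558/31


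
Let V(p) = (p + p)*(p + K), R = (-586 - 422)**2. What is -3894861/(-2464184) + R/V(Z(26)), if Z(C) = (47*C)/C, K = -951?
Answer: -135799933965/13087281224 ≈ -10.376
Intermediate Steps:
Z(C) = 47
R = 1016064 (R = (-1008)**2 = 1016064)
V(p) = 2*p*(-951 + p) (V(p) = (p + p)*(p - 951) = (2*p)*(-951 + p) = 2*p*(-951 + p))
-3894861/(-2464184) + R/V(Z(26)) = -3894861/(-2464184) + 1016064/((2*47*(-951 + 47))) = -3894861*(-1/2464184) + 1016064/((2*47*(-904))) = 3894861/2464184 + 1016064/(-84976) = 3894861/2464184 + 1016064*(-1/84976) = 3894861/2464184 - 63504/5311 = -135799933965/13087281224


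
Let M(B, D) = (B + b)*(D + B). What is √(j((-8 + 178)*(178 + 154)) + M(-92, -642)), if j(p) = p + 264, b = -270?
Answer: 2*√80603 ≈ 567.81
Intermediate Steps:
j(p) = 264 + p
M(B, D) = (-270 + B)*(B + D) (M(B, D) = (B - 270)*(D + B) = (-270 + B)*(B + D))
√(j((-8 + 178)*(178 + 154)) + M(-92, -642)) = √((264 + (-8 + 178)*(178 + 154)) + ((-92)² - 270*(-92) - 270*(-642) - 92*(-642))) = √((264 + 170*332) + (8464 + 24840 + 173340 + 59064)) = √((264 + 56440) + 265708) = √(56704 + 265708) = √322412 = 2*√80603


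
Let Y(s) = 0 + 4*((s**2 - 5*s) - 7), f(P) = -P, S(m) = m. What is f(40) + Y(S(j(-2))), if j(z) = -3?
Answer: 28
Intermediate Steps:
Y(s) = -28 - 20*s + 4*s**2 (Y(s) = 0 + 4*(-7 + s**2 - 5*s) = 0 + (-28 - 20*s + 4*s**2) = -28 - 20*s + 4*s**2)
f(40) + Y(S(j(-2))) = -1*40 + (-28 - 20*(-3) + 4*(-3)**2) = -40 + (-28 + 60 + 4*9) = -40 + (-28 + 60 + 36) = -40 + 68 = 28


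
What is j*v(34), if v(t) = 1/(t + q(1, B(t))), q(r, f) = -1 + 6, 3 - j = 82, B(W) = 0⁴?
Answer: -79/39 ≈ -2.0256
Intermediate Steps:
B(W) = 0
j = -79 (j = 3 - 1*82 = 3 - 82 = -79)
q(r, f) = 5
v(t) = 1/(5 + t) (v(t) = 1/(t + 5) = 1/(5 + t))
j*v(34) = -79/(5 + 34) = -79/39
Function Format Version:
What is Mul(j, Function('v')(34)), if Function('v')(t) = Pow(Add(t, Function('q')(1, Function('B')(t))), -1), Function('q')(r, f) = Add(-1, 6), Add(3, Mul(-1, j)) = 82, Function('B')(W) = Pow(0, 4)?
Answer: Rational(-79, 39) ≈ -2.0256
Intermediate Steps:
Function('B')(W) = 0
j = -79 (j = Add(3, Mul(-1, 82)) = Add(3, -82) = -79)
Function('q')(r, f) = 5
Function('v')(t) = Pow(Add(5, t), -1) (Function('v')(t) = Pow(Add(t, 5), -1) = Pow(Add(5, t), -1))
Mul(j, Function('v')(34)) = Mul(-79, Pow(Add(5, 34), -1)) = Mul(-79, Pow(39, -1)) = Mul(-79, Rational(1, 39)) = Rational(-79, 39)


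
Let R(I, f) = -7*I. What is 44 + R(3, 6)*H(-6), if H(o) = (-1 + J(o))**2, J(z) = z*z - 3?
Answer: -21460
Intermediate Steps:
J(z) = -3 + z**2 (J(z) = z**2 - 3 = -3 + z**2)
H(o) = (-4 + o**2)**2 (H(o) = (-1 + (-3 + o**2))**2 = (-4 + o**2)**2)
44 + R(3, 6)*H(-6) = 44 + (-7*3)*(-4 + (-6)**2)**2 = 44 - 21*(-4 + 36)**2 = 44 - 21*32**2 = 44 - 21*1024 = 44 - 21504 = -21460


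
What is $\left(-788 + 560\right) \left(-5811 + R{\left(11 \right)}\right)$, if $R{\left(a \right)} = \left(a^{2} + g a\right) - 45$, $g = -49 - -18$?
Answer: $1385328$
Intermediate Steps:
$g = -31$ ($g = -49 + 18 = -31$)
$R{\left(a \right)} = -45 + a^{2} - 31 a$ ($R{\left(a \right)} = \left(a^{2} - 31 a\right) - 45 = -45 + a^{2} - 31 a$)
$\left(-788 + 560\right) \left(-5811 + R{\left(11 \right)}\right) = \left(-788 + 560\right) \left(-5811 - \left(386 - 121\right)\right) = - 228 \left(-5811 - 265\right) = \left(-228\right) \left(-6076\right) = 1385328$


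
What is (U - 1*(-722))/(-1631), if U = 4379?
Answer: -5101/1631 ≈ -3.1275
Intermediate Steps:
(U - 1*(-722))/(-1631) = (4379 - 1*(-722))/(-1631) = (4379 + 722)*(-1/1631) = 5101*(-1/1631) = -5101/1631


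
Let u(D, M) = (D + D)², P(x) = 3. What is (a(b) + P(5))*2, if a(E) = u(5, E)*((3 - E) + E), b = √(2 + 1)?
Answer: 606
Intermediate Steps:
u(D, M) = 4*D² (u(D, M) = (2*D)² = 4*D²)
b = √3 ≈ 1.7320
a(E) = 300 (a(E) = (4*5²)*((3 - E) + E) = (4*25)*3 = 100*3 = 300)
(a(b) + P(5))*2 = (300 + 3)*2 = 303*2 = 606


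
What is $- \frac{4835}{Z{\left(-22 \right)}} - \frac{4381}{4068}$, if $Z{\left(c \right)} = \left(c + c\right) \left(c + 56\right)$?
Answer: $\frac{3278701}{1521432} \approx 2.155$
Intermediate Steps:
$Z{\left(c \right)} = 2 c \left(56 + c\right)$
$- \frac{4835}{Z{\left(-22 \right)}} - \frac{4381}{4068} = - \frac{4835}{2 \left(-22\right) \left(56 - 22\right)} - \frac{4381}{4068} = - \frac{4835}{2 \left(-22\right) 34} - \frac{4381}{4068} = - \frac{4835}{-1496} - \frac{4381}{4068} = \left(-4835\right) \left(- \frac{1}{1496}\right) - \frac{4381}{4068} = \frac{4835}{1496} - \frac{4381}{4068} = \frac{3278701}{1521432}$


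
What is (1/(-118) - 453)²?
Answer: 2857437025/13924 ≈ 2.0522e+5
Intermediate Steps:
(1/(-118) - 453)² = (-1/118 - 453)² = (-53455/118)² = 2857437025/13924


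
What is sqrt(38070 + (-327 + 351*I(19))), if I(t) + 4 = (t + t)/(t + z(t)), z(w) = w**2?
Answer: sqrt(3637410)/10 ≈ 190.72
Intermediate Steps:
I(t) = -4 + 2*t/(t + t**2) (I(t) = -4 + (t + t)/(t + t**2) = -4 + (2*t)/(t + t**2) = -4 + 2*t/(t + t**2))
sqrt(38070 + (-327 + 351*I(19))) = sqrt(38070 + (-327 + 351*(2*(-1 - 2*19)/(1 + 19)))) = sqrt(38070 + (-327 + 351*(2*(-1 - 38)/20))) = sqrt(38070 + (-327 + 351*(2*(1/20)*(-39)))) = sqrt(38070 + (-327 + 351*(-39/10))) = sqrt(38070 + (-327 - 13689/10)) = sqrt(38070 - 16959/10) = sqrt(363741/10) = sqrt(3637410)/10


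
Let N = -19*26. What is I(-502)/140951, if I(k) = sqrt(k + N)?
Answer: 2*I*sqrt(249)/140951 ≈ 0.0002239*I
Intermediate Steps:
N = -494
I(k) = sqrt(-494 + k) (I(k) = sqrt(k - 494) = sqrt(-494 + k))
I(-502)/140951 = sqrt(-494 - 502)/140951 = sqrt(-996)*(1/140951) = (2*I*sqrt(249))*(1/140951) = 2*I*sqrt(249)/140951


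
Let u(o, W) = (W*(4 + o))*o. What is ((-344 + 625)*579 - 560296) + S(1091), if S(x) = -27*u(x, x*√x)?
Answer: -397597 - 35190657765*√1091 ≈ -1.1624e+12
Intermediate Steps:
u(o, W) = W*o*(4 + o)
S(x) = -27*x^(5/2)*(4 + x) (S(x) = -27*x*√x*x*(4 + x) = -27*x^(3/2)*x*(4 + x) = -27*x^(5/2)*(4 + x))
((-344 + 625)*579 - 560296) + S(1091) = ((-344 + 625)*579 - 560296) + 27*1091^(5/2)*(-4 - 1*1091) = (281*579 - 560296) + 27*(1190281*√1091)*(-4 - 1091) = (162699 - 560296) + 27*(1190281*√1091)*(-1095) = -397597 - 35190657765*√1091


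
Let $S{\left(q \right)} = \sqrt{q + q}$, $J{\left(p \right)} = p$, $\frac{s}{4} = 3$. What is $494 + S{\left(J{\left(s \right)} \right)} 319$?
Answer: $494 + 638 \sqrt{6} \approx 2056.8$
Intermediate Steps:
$s = 12$ ($s = 4 \cdot 3 = 12$)
$S{\left(q \right)} = \sqrt{2} \sqrt{q}$ ($S{\left(q \right)} = \sqrt{2 q} = \sqrt{2} \sqrt{q}$)
$494 + S{\left(J{\left(s \right)} \right)} 319 = 494 + \sqrt{2} \sqrt{12} \cdot 319 = 494 + \sqrt{2} \cdot 2 \sqrt{3} \cdot 319 = 494 + 2 \sqrt{6} \cdot 319 = 494 + 638 \sqrt{6}$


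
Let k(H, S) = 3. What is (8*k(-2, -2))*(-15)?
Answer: -360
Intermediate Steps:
(8*k(-2, -2))*(-15) = (8*3)*(-15) = 24*(-15) = -360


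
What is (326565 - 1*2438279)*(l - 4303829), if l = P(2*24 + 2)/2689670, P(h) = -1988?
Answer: 12222473663525384226/1344835 ≈ 9.0885e+12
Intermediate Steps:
l = -994/1344835 (l = -1988/2689670 = -1988*1/2689670 = -994/1344835 ≈ -0.00073912)
(326565 - 1*2438279)*(l - 4303829) = (326565 - 1*2438279)*(-994/1344835 - 4303829) = (326565 - 2438279)*(-5787939874209/1344835) = -2111714*(-5787939874209/1344835) = 12222473663525384226/1344835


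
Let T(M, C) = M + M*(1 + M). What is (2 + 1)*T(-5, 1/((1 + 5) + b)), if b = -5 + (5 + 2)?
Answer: 45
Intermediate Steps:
b = 2 (b = -5 + 7 = 2)
(2 + 1)*T(-5, 1/((1 + 5) + b)) = (2 + 1)*(-5*(2 - 5)) = 3*(-5*(-3)) = 3*15 = 45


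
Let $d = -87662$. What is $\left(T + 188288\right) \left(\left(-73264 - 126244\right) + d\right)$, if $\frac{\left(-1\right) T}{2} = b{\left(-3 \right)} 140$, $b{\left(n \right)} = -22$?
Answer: $-55839632160$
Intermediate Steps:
$T = 6160$ ($T = - 2 \left(\left(-22\right) 140\right) = \left(-2\right) \left(-3080\right) = 6160$)
$\left(T + 188288\right) \left(\left(-73264 - 126244\right) + d\right) = \left(6160 + 188288\right) \left(\left(-73264 - 126244\right) - 87662\right) = 194448 \left(\left(-73264 - 126244\right) - 87662\right) = 194448 \left(-199508 - 87662\right) = 194448 \left(-287170\right) = -55839632160$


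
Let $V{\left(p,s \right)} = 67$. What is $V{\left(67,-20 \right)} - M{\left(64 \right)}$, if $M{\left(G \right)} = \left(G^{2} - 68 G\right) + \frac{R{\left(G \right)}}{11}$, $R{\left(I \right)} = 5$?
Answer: $\frac{3548}{11} \approx 322.55$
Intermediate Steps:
$M{\left(G \right)} = \frac{5}{11} + G^{2} - 68 G$ ($M{\left(G \right)} = \left(G^{2} - 68 G\right) + \frac{5}{11} = \frac{5}{11} + G^{2} - 68 G$)
$V{\left(67,-20 \right)} - M{\left(64 \right)} = 67 - \left(\frac{5}{11} + 64^{2} - 4352\right) = 67 - \left(\frac{5}{11} + 4096 - 4352\right) = 67 - - \frac{2811}{11} = 67 + \frac{2811}{11} = \frac{3548}{11}$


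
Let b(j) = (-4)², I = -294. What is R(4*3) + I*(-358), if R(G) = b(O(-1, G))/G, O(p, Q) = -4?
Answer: 315760/3 ≈ 1.0525e+5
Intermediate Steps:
b(j) = 16
R(G) = 16/G
R(4*3) + I*(-358) = 16/((4*3)) - 294*(-358) = 16/12 + 105252 = 16*(1/12) + 105252 = 4/3 + 105252 = 315760/3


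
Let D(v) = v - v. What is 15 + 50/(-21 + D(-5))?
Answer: 265/21 ≈ 12.619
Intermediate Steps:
D(v) = 0
15 + 50/(-21 + D(-5)) = 15 + 50/(-21 + 0) = 15 + 50/(-21) = 15 - 1/21*50 = 15 - 50/21 = 265/21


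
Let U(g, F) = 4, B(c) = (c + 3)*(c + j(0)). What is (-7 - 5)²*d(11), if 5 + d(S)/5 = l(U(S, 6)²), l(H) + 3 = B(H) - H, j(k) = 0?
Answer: 201600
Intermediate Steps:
B(c) = c*(3 + c) (B(c) = (c + 3)*(c + 0) = (3 + c)*c = c*(3 + c))
l(H) = -3 - H + H*(3 + H) (l(H) = -3 + (H*(3 + H) - H) = -3 + (-H + H*(3 + H)) = -3 - H + H*(3 + H))
d(S) = 1400 (d(S) = -25 + 5*(-3 + (4²)² + 2*4²) = -25 + 5*(-3 + 16² + 2*16) = -25 + 5*(-3 + 256 + 32) = -25 + 5*285 = -25 + 1425 = 1400)
(-7 - 5)²*d(11) = (-7 - 5)²*1400 = (-12)²*1400 = 144*1400 = 201600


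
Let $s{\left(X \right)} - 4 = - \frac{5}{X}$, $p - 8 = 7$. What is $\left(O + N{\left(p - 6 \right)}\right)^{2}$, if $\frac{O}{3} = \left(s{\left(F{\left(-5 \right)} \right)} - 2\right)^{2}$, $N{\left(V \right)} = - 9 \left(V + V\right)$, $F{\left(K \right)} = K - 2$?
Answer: $\frac{46991025}{2401} \approx 19571.0$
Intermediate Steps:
$p = 15$ ($p = 8 + 7 = 15$)
$F{\left(K \right)} = -2 + K$
$N{\left(V \right)} = - 18 V$ ($N{\left(V \right)} = - 9 \cdot 2 V = - 18 V$)
$s{\left(X \right)} = 4 - \frac{5}{X}$
$O = \frac{1083}{49}$ ($O = 3 \left(\left(4 - \frac{5}{-2 - 5}\right) - 2\right)^{2} = 3 \left(\left(4 - \frac{5}{-7}\right) - 2\right)^{2} = 3 \left(\left(4 - - \frac{5}{7}\right) - 2\right)^{2} = 3 \left(\left(4 + \frac{5}{7}\right) - 2\right)^{2} = 3 \left(\frac{33}{7} - 2\right)^{2} = 3 \left(\frac{19}{7}\right)^{2} = 3 \cdot \frac{361}{49} = \frac{1083}{49} \approx 22.102$)
$\left(O + N{\left(p - 6 \right)}\right)^{2} = \left(\frac{1083}{49} - 18 \left(15 - 6\right)\right)^{2} = \left(\frac{1083}{49} - 162\right)^{2} = \left(- \frac{6855}{49}\right)^{2} = \frac{46991025}{2401}$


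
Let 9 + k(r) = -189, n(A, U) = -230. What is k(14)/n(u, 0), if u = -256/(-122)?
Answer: 99/115 ≈ 0.86087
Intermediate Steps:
u = 128/61 (u = -256*(-1/122) = 128/61 ≈ 2.0984)
k(r) = -198 (k(r) = -9 - 189 = -198)
k(14)/n(u, 0) = -198/(-230) = -198*(-1/230) = 99/115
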